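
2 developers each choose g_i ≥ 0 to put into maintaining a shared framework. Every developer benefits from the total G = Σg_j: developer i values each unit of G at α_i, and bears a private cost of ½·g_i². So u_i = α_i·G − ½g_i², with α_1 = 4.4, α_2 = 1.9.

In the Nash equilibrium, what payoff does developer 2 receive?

10.165

Developer i's FOC: ∂u_i/∂g_i = α_i − g_i = 0, so g_i* = α_i.
NE contributions = (4.4, 1.9); G = 6.3.
u_2 = α_2·G − ½·(g_2)² = 1.9·6.3 − ½·1.9² = 10.165.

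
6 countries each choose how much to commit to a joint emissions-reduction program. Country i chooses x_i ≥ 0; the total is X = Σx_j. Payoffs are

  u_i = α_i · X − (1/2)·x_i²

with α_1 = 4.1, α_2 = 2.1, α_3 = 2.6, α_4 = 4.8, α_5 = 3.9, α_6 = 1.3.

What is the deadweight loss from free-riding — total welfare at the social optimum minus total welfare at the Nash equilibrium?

740.84

Country i's FOC: ∂u_i/∂x_i = α_i − x_i = 0, so x_i* = α_i.
NE contributions = (4.1, 2.1, 2.6, 4.8, 3.9, 1.3); X = 18.8.
W^NE = (Σα)·X − ½Σα_i² = 18.8² − ½·67.92 = 319.48.
Planner sets x_i = Σα_j = 18.8 for every i, so X^SO = 6·18.8 = 112.8.
W^SO = (Σα)·X^SO − ½·6·(Σα)² = (6/2)·18.8² = 1060.32.
Deadweight loss = W^SO − W^NE = 740.84.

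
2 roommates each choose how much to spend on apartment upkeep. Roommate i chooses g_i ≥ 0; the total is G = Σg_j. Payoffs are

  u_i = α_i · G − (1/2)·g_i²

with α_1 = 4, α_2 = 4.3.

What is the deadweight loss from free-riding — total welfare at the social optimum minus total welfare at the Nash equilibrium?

17.245

Roommate i's FOC: ∂u_i/∂g_i = α_i − g_i = 0, so g_i* = α_i.
NE contributions = (4, 4.3); G = 8.3.
W^NE = (Σα)·G − ½Σα_i² = 8.3² − ½·34.49 = 51.645.
Planner sets g_i = Σα_j = 8.3 for every i, so G^SO = 2·8.3 = 16.6.
W^SO = (Σα)·G^SO − ½·2·(Σα)² = (2/2)·8.3² = 68.89.
Deadweight loss = W^SO − W^NE = 17.245.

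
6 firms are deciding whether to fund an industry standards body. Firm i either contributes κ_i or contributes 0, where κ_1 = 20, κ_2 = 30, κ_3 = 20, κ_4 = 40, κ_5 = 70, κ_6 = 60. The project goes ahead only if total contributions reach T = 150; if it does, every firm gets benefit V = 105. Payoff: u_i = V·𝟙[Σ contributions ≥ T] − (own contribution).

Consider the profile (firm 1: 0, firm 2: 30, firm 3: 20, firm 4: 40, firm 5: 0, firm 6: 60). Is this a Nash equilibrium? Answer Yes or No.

Total = 150 ≥ 150: provided.
Firm 1 (pledges 0, payoff 105): pledging 20 → total 170, payoff 85. No gain.
Firm 2 (pledges 30, payoff 75): dropping to 0 → total 120, payoff 0. No gain.
Firm 3 (pledges 20, payoff 85): dropping to 0 → total 130, payoff 0. No gain.
Firm 4 (pledges 40, payoff 65): dropping to 0 → total 110, payoff 0. No gain.
Firm 5 (pledges 0, payoff 105): pledging 70 → total 220, payoff 35. No gain.
Firm 6 (pledges 60, payoff 45): dropping to 0 → total 90, payoff 0. No gain.

Yes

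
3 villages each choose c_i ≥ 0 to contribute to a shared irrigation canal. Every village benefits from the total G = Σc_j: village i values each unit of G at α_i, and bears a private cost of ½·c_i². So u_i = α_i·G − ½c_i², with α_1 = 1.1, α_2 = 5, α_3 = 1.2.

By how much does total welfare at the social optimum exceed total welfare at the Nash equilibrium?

40.47

Village i's FOC: ∂u_i/∂c_i = α_i − c_i = 0, so c_i* = α_i.
NE contributions = (1.1, 5, 1.2); G = 7.3.
W^NE = (Σα)·G − ½Σα_i² = 7.3² − ½·27.65 = 39.465.
Planner sets c_i = Σα_j = 7.3 for every i, so G^SO = 3·7.3 = 21.9.
W^SO = (Σα)·G^SO − ½·3·(Σα)² = (3/2)·7.3² = 79.935.
Deadweight loss = W^SO − W^NE = 40.47.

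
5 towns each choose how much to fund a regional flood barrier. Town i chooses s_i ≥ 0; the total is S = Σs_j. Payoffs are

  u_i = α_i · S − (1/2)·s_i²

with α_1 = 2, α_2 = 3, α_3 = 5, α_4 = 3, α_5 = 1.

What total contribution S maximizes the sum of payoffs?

Planner FOC: ∂(Σu_j)/∂s_i = (Σα_j) − s_i = 0, so s_i^SO = Σα_j = 14 for every i; S^SO = 70.

70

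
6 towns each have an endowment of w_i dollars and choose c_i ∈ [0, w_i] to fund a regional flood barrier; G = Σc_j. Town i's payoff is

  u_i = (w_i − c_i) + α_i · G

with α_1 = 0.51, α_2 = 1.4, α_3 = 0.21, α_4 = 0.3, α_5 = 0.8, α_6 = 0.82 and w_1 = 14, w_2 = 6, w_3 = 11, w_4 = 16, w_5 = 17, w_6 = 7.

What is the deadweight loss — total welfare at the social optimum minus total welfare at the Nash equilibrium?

∂u_i/∂c_i = α_i − 1, so town i contributes w_i if α_i > 1, else 0.
α_i > 1 for i ∈ {2}; NE contributions (0, 6, 0, 0, 0, 0), G = 6.
W^NE = Σw_i − G^NE + (Σα_i)·G^NE = 71 + 3.04·6 = 89.24.
Planner: ∂(Σu_j)/∂c_i = Σα_j − 1 = 3.04 > 0, so everyone contributes w_i; G^SO = 71, W^SO = 71 + 3.04·71 = 286.84.
Deadweight loss = 197.6.

197.6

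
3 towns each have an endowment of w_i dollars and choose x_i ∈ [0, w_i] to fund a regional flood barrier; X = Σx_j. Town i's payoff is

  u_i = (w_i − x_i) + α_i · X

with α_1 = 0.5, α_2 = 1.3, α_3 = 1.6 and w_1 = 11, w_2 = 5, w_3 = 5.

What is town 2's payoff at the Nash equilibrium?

∂u_i/∂x_i = α_i − 1, so town i contributes w_i if α_i > 1, else 0.
α_i > 1 for i ∈ {2, 3}; NE contributions (0, 5, 5), X = 10.
u_2 = (5 − 5) + 1.3·10 = 13.

13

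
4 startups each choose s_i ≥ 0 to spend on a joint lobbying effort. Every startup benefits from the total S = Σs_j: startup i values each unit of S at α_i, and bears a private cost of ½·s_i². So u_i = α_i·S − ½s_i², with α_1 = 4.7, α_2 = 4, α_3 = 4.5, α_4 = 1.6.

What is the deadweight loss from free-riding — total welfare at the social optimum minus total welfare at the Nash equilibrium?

249.49

Startup i's FOC: ∂u_i/∂s_i = α_i − s_i = 0, so s_i* = α_i.
NE contributions = (4.7, 4, 4.5, 1.6); S = 14.8.
W^NE = (Σα)·S − ½Σα_i² = 14.8² − ½·60.9 = 188.59.
Planner sets s_i = Σα_j = 14.8 for every i, so S^SO = 4·14.8 = 59.2.
W^SO = (Σα)·S^SO − ½·4·(Σα)² = (4/2)·14.8² = 438.08.
Deadweight loss = W^SO − W^NE = 249.49.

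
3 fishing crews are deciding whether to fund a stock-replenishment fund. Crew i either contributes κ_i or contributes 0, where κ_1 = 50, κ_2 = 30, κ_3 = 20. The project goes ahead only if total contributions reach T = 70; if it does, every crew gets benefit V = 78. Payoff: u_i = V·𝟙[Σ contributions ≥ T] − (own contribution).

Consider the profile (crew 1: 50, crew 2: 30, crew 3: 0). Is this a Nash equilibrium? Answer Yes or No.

Yes

Total = 80 ≥ 70: provided.
Crew 1 (pledges 50, payoff 28): dropping to 0 → total 30, payoff 0. No gain.
Crew 2 (pledges 30, payoff 48): dropping to 0 → total 50, payoff 0. No gain.
Crew 3 (pledges 0, payoff 78): pledging 20 → total 100, payoff 58. No gain.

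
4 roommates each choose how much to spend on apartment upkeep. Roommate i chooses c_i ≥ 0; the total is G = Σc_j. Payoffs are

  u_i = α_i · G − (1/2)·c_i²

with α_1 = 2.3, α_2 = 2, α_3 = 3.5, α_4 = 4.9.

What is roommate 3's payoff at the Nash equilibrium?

Roommate i's FOC: ∂u_i/∂c_i = α_i − c_i = 0, so c_i* = α_i.
NE contributions = (2.3, 2, 3.5, 4.9); G = 12.7.
u_3 = α_3·G − ½·(c_3)² = 3.5·12.7 − ½·3.5² = 38.325.

38.325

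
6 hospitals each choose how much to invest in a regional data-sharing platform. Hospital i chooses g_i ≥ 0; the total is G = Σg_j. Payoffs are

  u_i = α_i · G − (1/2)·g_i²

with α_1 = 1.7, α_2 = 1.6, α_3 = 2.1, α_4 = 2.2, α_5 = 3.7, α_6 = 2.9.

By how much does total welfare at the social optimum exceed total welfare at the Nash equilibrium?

421.68

Hospital i's FOC: ∂u_i/∂g_i = α_i − g_i = 0, so g_i* = α_i.
NE contributions = (1.7, 1.6, 2.1, 2.2, 3.7, 2.9); G = 14.2.
W^NE = (Σα)·G − ½Σα_i² = 14.2² − ½·36.8 = 183.24.
Planner sets g_i = Σα_j = 14.2 for every i, so G^SO = 6·14.2 = 85.2.
W^SO = (Σα)·G^SO − ½·6·(Σα)² = (6/2)·14.2² = 604.92.
Deadweight loss = W^SO − W^NE = 421.68.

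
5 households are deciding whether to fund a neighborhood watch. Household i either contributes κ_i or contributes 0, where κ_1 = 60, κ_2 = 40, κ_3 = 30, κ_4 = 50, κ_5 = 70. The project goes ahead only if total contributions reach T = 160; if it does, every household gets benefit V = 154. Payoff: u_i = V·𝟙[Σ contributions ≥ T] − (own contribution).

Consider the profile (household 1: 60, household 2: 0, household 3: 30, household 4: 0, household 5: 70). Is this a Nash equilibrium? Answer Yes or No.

Yes

Total = 160 ≥ 160: provided.
Household 1 (pledges 60, payoff 94): dropping to 0 → total 100, payoff 0. No gain.
Household 2 (pledges 0, payoff 154): pledging 40 → total 200, payoff 114. No gain.
Household 3 (pledges 30, payoff 124): dropping to 0 → total 130, payoff 0. No gain.
Household 4 (pledges 0, payoff 154): pledging 50 → total 210, payoff 104. No gain.
Household 5 (pledges 70, payoff 84): dropping to 0 → total 90, payoff 0. No gain.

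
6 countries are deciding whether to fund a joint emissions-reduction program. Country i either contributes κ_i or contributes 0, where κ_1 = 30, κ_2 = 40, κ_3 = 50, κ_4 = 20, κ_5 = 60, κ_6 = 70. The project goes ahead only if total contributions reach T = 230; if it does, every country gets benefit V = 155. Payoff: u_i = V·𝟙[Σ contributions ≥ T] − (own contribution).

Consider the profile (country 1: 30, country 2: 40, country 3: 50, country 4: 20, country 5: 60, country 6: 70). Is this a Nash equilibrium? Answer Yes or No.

Total = 270 ≥ 230: provided.
Country 1 (pledges 30, payoff 125): dropping to 0 → total 240, payoff 155. Profitable deviation.

No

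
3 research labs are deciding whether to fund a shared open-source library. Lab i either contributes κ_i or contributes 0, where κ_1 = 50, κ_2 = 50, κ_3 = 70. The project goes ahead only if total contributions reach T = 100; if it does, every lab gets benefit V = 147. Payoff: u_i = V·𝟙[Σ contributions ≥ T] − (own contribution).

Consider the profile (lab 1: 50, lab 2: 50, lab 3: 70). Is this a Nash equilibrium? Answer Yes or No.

No

Total = 170 ≥ 100: provided.
Lab 1 (pledges 50, payoff 97): dropping to 0 → total 120, payoff 147. Profitable deviation.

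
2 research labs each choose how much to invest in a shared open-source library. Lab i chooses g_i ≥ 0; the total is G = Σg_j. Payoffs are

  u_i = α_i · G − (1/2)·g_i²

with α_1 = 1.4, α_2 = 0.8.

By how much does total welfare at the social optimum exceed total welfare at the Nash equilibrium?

Lab i's FOC: ∂u_i/∂g_i = α_i − g_i = 0, so g_i* = α_i.
NE contributions = (1.4, 0.8); G = 2.2.
W^NE = (Σα)·G − ½Σα_i² = 2.2² − ½·2.6 = 3.54.
Planner sets g_i = Σα_j = 2.2 for every i, so G^SO = 2·2.2 = 4.4.
W^SO = (Σα)·G^SO − ½·2·(Σα)² = (2/2)·2.2² = 4.84.
Deadweight loss = W^SO − W^NE = 1.3.

1.3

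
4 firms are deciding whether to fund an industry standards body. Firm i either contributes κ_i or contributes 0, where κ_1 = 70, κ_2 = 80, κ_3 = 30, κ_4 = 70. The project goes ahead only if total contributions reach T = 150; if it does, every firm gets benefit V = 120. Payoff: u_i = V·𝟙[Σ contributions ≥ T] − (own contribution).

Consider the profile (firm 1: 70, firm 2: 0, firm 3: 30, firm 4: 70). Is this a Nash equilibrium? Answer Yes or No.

Yes

Total = 170 ≥ 150: provided.
Firm 1 (pledges 70, payoff 50): dropping to 0 → total 100, payoff 0. No gain.
Firm 2 (pledges 0, payoff 120): pledging 80 → total 250, payoff 40. No gain.
Firm 3 (pledges 30, payoff 90): dropping to 0 → total 140, payoff 0. No gain.
Firm 4 (pledges 70, payoff 50): dropping to 0 → total 100, payoff 0. No gain.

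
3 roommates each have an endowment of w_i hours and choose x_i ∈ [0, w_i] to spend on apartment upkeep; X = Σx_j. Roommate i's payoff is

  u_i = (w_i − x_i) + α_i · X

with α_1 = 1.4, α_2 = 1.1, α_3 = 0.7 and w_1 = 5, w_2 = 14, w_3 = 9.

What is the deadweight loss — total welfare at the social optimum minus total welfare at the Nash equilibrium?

19.8

∂u_i/∂x_i = α_i − 1, so roommate i contributes w_i if α_i > 1, else 0.
α_i > 1 for i ∈ {1, 2}; NE contributions (5, 14, 0), X = 19.
W^NE = Σw_i − X^NE + (Σα_i)·X^NE = 28 + 2.2·19 = 69.8.
Planner: ∂(Σu_j)/∂x_i = Σα_j − 1 = 2.2 > 0, so everyone contributes w_i; X^SO = 28, W^SO = 28 + 2.2·28 = 89.6.
Deadweight loss = 19.8.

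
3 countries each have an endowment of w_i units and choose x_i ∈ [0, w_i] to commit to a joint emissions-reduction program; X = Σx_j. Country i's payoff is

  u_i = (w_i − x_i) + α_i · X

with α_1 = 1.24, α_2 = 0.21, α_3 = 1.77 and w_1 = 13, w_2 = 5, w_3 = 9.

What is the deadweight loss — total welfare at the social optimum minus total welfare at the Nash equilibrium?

∂u_i/∂x_i = α_i − 1, so country i contributes w_i if α_i > 1, else 0.
α_i > 1 for i ∈ {1, 3}; NE contributions (13, 0, 9), X = 22.
W^NE = Σw_i − X^NE + (Σα_i)·X^NE = 27 + 2.22·22 = 75.84.
Planner: ∂(Σu_j)/∂x_i = Σα_j − 1 = 2.22 > 0, so everyone contributes w_i; X^SO = 27, W^SO = 27 + 2.22·27 = 86.94.
Deadweight loss = 11.1.

11.1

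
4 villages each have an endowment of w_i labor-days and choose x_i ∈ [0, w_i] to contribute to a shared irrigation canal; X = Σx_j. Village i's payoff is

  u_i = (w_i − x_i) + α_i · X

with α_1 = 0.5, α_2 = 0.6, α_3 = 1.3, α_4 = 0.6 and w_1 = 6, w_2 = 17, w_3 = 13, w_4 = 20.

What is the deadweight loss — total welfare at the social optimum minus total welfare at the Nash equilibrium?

86

∂u_i/∂x_i = α_i − 1, so village i contributes w_i if α_i > 1, else 0.
α_i > 1 for i ∈ {3}; NE contributions (0, 0, 13, 0), X = 13.
W^NE = Σw_i − X^NE + (Σα_i)·X^NE = 56 + 2·13 = 82.
Planner: ∂(Σu_j)/∂x_i = Σα_j − 1 = 2 > 0, so everyone contributes w_i; X^SO = 56, W^SO = 56 + 2·56 = 168.
Deadweight loss = 86.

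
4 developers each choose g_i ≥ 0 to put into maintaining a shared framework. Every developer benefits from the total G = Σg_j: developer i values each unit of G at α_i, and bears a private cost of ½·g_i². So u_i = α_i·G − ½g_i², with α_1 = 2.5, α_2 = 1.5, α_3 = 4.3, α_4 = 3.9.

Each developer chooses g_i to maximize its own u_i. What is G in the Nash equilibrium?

Developer i's FOC: ∂u_i/∂g_i = α_i − g_i = 0, so g_i* = α_i.
NE contributions = (2.5, 1.5, 4.3, 3.9); G = 12.2.

12.2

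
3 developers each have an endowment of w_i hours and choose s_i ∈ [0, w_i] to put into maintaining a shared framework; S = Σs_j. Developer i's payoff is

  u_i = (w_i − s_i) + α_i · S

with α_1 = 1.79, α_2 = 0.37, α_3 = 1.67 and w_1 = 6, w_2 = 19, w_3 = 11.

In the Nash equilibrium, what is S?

17

∂u_i/∂s_i = α_i − 1, so developer i contributes w_i if α_i > 1, else 0.
α_i > 1 for i ∈ {1, 3}; NE contributions (6, 0, 11), S = 17.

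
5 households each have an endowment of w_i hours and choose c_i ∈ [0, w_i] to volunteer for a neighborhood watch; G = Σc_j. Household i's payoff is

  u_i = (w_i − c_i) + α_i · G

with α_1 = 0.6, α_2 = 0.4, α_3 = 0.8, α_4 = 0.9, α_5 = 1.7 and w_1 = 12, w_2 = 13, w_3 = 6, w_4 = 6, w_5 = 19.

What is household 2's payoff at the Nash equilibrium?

20.6

∂u_i/∂c_i = α_i − 1, so household i contributes w_i if α_i > 1, else 0.
α_i > 1 for i ∈ {5}; NE contributions (0, 0, 0, 0, 19), G = 19.
u_2 = (13 − 0) + 0.4·19 = 20.6.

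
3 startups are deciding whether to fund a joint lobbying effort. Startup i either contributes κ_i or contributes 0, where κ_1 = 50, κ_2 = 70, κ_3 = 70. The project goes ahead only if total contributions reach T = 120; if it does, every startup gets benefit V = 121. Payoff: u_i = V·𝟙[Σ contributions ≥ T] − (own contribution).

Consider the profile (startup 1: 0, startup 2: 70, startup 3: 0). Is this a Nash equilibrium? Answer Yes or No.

Total = 70 < 120: not provided.
Startup 1 (pledges 0, payoff 0): pledging 50 → total 120, payoff 71. Profitable deviation.

No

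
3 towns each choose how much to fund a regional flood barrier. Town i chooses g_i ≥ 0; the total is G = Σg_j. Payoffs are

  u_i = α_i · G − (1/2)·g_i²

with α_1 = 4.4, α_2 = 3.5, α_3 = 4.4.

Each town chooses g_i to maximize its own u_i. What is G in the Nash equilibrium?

12.3

Town i's FOC: ∂u_i/∂g_i = α_i − g_i = 0, so g_i* = α_i.
NE contributions = (4.4, 3.5, 4.4); G = 12.3.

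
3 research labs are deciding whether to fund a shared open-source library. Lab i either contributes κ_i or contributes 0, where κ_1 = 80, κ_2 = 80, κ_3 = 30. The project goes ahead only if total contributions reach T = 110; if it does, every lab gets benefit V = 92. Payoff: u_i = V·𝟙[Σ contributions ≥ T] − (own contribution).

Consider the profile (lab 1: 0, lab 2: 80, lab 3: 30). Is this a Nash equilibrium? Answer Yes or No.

Total = 110 ≥ 110: provided.
Lab 1 (pledges 0, payoff 92): pledging 80 → total 190, payoff 12. No gain.
Lab 2 (pledges 80, payoff 12): dropping to 0 → total 30, payoff 0. No gain.
Lab 3 (pledges 30, payoff 62): dropping to 0 → total 80, payoff 0. No gain.

Yes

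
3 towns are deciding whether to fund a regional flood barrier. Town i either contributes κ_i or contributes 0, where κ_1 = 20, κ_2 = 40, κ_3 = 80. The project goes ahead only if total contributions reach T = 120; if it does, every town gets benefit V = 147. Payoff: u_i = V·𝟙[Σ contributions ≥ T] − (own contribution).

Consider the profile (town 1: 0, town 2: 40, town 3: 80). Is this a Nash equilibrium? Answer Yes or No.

Yes

Total = 120 ≥ 120: provided.
Town 1 (pledges 0, payoff 147): pledging 20 → total 140, payoff 127. No gain.
Town 2 (pledges 40, payoff 107): dropping to 0 → total 80, payoff 0. No gain.
Town 3 (pledges 80, payoff 67): dropping to 0 → total 40, payoff 0. No gain.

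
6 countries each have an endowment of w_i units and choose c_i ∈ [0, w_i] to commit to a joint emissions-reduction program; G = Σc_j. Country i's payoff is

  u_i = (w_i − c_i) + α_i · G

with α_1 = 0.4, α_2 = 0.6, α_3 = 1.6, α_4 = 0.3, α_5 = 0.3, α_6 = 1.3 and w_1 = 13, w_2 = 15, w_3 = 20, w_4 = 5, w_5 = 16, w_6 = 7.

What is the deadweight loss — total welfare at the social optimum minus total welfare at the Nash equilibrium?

171.5

∂u_i/∂c_i = α_i − 1, so country i contributes w_i if α_i > 1, else 0.
α_i > 1 for i ∈ {3, 6}; NE contributions (0, 0, 20, 0, 0, 7), G = 27.
W^NE = Σw_i − G^NE + (Σα_i)·G^NE = 76 + 3.5·27 = 170.5.
Planner: ∂(Σu_j)/∂c_i = Σα_j − 1 = 3.5 > 0, so everyone contributes w_i; G^SO = 76, W^SO = 76 + 3.5·76 = 342.
Deadweight loss = 171.5.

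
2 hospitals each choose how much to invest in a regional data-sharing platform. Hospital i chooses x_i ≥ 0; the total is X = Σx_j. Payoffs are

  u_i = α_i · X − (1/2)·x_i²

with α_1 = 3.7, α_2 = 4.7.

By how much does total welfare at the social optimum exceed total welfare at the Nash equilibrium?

Hospital i's FOC: ∂u_i/∂x_i = α_i − x_i = 0, so x_i* = α_i.
NE contributions = (3.7, 4.7); X = 8.4.
W^NE = (Σα)·X − ½Σα_i² = 8.4² − ½·35.78 = 52.67.
Planner sets x_i = Σα_j = 8.4 for every i, so X^SO = 2·8.4 = 16.8.
W^SO = (Σα)·X^SO − ½·2·(Σα)² = (2/2)·8.4² = 70.56.
Deadweight loss = W^SO − W^NE = 17.89.

17.89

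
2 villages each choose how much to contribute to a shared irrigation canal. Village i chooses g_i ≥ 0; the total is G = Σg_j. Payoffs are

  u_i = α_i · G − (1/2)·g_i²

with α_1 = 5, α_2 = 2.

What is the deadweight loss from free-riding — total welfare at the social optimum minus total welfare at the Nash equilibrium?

Village i's FOC: ∂u_i/∂g_i = α_i − g_i = 0, so g_i* = α_i.
NE contributions = (5, 2); G = 7.
W^NE = (Σα)·G − ½Σα_i² = 7² − ½·29 = 34.5.
Planner sets g_i = Σα_j = 7 for every i, so G^SO = 2·7 = 14.
W^SO = (Σα)·G^SO − ½·2·(Σα)² = (2/2)·7² = 49.
Deadweight loss = W^SO − W^NE = 14.5.

14.5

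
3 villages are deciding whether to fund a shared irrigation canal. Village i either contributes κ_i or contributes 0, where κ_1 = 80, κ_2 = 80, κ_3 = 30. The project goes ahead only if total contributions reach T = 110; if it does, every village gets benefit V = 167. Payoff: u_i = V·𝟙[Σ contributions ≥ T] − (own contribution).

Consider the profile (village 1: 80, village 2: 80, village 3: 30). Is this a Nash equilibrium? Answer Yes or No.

No

Total = 190 ≥ 110: provided.
Village 1 (pledges 80, payoff 87): dropping to 0 → total 110, payoff 167. Profitable deviation.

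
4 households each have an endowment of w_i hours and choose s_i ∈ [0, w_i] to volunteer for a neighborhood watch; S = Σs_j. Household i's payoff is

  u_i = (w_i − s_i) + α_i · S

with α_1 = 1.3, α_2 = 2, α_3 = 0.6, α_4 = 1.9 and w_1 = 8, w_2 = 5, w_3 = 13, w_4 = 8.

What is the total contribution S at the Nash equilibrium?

∂u_i/∂s_i = α_i − 1, so household i contributes w_i if α_i > 1, else 0.
α_i > 1 for i ∈ {1, 2, 4}; NE contributions (8, 5, 0, 8), S = 21.

21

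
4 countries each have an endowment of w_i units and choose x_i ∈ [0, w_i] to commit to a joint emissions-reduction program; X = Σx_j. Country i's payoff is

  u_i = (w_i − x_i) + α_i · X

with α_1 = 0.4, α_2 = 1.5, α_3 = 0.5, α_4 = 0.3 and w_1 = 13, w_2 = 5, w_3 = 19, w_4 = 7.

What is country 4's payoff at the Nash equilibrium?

8.5

∂u_i/∂x_i = α_i − 1, so country i contributes w_i if α_i > 1, else 0.
α_i > 1 for i ∈ {2}; NE contributions (0, 5, 0, 0), X = 5.
u_4 = (7 − 0) + 0.3·5 = 8.5.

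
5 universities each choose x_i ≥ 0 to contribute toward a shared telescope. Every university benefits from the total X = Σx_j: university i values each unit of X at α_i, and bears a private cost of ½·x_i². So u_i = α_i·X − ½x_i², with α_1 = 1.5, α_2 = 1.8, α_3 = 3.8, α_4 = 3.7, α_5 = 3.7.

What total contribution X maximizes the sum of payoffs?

Planner FOC: ∂(Σu_j)/∂x_i = (Σα_j) − x_i = 0, so x_i^SO = Σα_j = 14.5 for every i; X^SO = 72.5.

72.5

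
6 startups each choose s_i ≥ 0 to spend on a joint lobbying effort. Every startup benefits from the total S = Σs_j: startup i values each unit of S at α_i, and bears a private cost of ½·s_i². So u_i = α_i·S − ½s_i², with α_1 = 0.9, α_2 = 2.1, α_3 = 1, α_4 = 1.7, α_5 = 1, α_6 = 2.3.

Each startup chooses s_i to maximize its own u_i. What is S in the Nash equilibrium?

9

Startup i's FOC: ∂u_i/∂s_i = α_i − s_i = 0, so s_i* = α_i.
NE contributions = (0.9, 2.1, 1, 1.7, 1, 2.3); S = 9.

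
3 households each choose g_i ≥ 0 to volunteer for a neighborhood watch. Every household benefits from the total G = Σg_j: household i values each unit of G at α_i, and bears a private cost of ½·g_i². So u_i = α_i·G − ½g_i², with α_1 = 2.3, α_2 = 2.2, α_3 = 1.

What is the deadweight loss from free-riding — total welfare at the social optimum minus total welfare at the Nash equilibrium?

20.69

Household i's FOC: ∂u_i/∂g_i = α_i − g_i = 0, so g_i* = α_i.
NE contributions = (2.3, 2.2, 1); G = 5.5.
W^NE = (Σα)·G − ½Σα_i² = 5.5² − ½·11.13 = 24.685.
Planner sets g_i = Σα_j = 5.5 for every i, so G^SO = 3·5.5 = 16.5.
W^SO = (Σα)·G^SO − ½·3·(Σα)² = (3/2)·5.5² = 45.375.
Deadweight loss = W^SO − W^NE = 20.69.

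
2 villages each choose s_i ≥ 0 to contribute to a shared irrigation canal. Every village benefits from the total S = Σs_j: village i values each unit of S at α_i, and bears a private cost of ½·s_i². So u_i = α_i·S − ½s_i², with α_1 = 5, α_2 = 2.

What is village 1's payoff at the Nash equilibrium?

Village i's FOC: ∂u_i/∂s_i = α_i − s_i = 0, so s_i* = α_i.
NE contributions = (5, 2); S = 7.
u_1 = α_1·S − ½·(s_1)² = 5·7 − ½·5² = 22.5.

22.5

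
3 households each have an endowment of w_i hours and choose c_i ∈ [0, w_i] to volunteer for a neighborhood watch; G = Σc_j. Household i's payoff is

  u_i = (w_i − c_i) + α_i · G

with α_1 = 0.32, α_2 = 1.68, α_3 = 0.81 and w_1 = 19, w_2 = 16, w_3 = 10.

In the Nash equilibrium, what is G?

16

∂u_i/∂c_i = α_i − 1, so household i contributes w_i if α_i > 1, else 0.
α_i > 1 for i ∈ {2}; NE contributions (0, 16, 0), G = 16.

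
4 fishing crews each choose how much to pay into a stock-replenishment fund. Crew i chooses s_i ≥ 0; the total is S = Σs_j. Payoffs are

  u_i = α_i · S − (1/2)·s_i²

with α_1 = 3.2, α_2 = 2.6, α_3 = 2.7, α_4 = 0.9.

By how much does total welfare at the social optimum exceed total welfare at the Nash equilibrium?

100.91

Crew i's FOC: ∂u_i/∂s_i = α_i − s_i = 0, so s_i* = α_i.
NE contributions = (3.2, 2.6, 2.7, 0.9); S = 9.4.
W^NE = (Σα)·S − ½Σα_i² = 9.4² − ½·25.1 = 75.81.
Planner sets s_i = Σα_j = 9.4 for every i, so S^SO = 4·9.4 = 37.6.
W^SO = (Σα)·S^SO − ½·4·(Σα)² = (4/2)·9.4² = 176.72.
Deadweight loss = W^SO − W^NE = 100.91.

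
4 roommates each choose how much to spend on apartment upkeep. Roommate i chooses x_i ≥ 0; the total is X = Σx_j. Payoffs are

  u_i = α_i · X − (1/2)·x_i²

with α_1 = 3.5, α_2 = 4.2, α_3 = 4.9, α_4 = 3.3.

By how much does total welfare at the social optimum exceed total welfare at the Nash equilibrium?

285.205

Roommate i's FOC: ∂u_i/∂x_i = α_i − x_i = 0, so x_i* = α_i.
NE contributions = (3.5, 4.2, 4.9, 3.3); X = 15.9.
W^NE = (Σα)·X − ½Σα_i² = 15.9² − ½·64.79 = 220.415.
Planner sets x_i = Σα_j = 15.9 for every i, so X^SO = 4·15.9 = 63.6.
W^SO = (Σα)·X^SO − ½·4·(Σα)² = (4/2)·15.9² = 505.62.
Deadweight loss = W^SO − W^NE = 285.205.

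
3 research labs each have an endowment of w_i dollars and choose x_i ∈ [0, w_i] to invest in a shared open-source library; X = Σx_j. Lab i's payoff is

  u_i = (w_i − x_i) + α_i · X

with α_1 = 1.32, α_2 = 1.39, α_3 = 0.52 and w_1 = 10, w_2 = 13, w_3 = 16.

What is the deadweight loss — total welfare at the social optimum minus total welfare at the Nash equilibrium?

∂u_i/∂x_i = α_i − 1, so lab i contributes w_i if α_i > 1, else 0.
α_i > 1 for i ∈ {1, 2}; NE contributions (10, 13, 0), X = 23.
W^NE = Σw_i − X^NE + (Σα_i)·X^NE = 39 + 2.23·23 = 90.29.
Planner: ∂(Σu_j)/∂x_i = Σα_j − 1 = 2.23 > 0, so everyone contributes w_i; X^SO = 39, W^SO = 39 + 2.23·39 = 125.97.
Deadweight loss = 35.68.

35.68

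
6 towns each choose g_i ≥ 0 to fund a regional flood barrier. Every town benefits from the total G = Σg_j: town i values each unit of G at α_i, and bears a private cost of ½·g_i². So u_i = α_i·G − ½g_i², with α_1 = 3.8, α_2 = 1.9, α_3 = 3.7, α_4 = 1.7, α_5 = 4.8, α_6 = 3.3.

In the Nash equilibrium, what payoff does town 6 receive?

57.915

Town i's FOC: ∂u_i/∂g_i = α_i − g_i = 0, so g_i* = α_i.
NE contributions = (3.8, 1.9, 3.7, 1.7, 4.8, 3.3); G = 19.2.
u_6 = α_6·G − ½·(g_6)² = 3.3·19.2 − ½·3.3² = 57.915.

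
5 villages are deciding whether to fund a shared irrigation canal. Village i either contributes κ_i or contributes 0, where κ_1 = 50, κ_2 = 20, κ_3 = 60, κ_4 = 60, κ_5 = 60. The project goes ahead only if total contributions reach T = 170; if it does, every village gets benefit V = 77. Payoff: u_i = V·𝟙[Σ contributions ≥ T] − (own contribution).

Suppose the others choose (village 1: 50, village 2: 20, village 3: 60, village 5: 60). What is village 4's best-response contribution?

Others' total = 190 ≥ 170; contributing adds cost 60 for no extra benefit.
Best response: 0.

0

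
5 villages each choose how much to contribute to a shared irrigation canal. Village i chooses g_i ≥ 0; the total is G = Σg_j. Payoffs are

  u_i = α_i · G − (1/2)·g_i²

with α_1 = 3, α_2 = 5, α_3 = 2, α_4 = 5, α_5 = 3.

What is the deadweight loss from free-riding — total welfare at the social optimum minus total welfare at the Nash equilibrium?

Village i's FOC: ∂u_i/∂g_i = α_i − g_i = 0, so g_i* = α_i.
NE contributions = (3, 5, 2, 5, 3); G = 18.
W^NE = (Σα)·G − ½Σα_i² = 18² − ½·72 = 288.
Planner sets g_i = Σα_j = 18 for every i, so G^SO = 5·18 = 90.
W^SO = (Σα)·G^SO − ½·5·(Σα)² = (5/2)·18² = 810.
Deadweight loss = W^SO − W^NE = 522.

522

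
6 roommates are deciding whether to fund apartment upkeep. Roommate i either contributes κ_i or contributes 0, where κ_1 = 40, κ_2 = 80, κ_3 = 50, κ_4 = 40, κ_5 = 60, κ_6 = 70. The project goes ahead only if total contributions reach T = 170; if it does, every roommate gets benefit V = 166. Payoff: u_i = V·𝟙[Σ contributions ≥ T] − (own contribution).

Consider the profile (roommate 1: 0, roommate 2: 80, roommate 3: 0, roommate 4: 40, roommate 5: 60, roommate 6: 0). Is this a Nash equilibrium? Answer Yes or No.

Total = 180 ≥ 170: provided.
Roommate 1 (pledges 0, payoff 166): pledging 40 → total 220, payoff 126. No gain.
Roommate 2 (pledges 80, payoff 86): dropping to 0 → total 100, payoff 0. No gain.
Roommate 3 (pledges 0, payoff 166): pledging 50 → total 230, payoff 116. No gain.
Roommate 4 (pledges 40, payoff 126): dropping to 0 → total 140, payoff 0. No gain.
Roommate 5 (pledges 60, payoff 106): dropping to 0 → total 120, payoff 0. No gain.
Roommate 6 (pledges 0, payoff 166): pledging 70 → total 250, payoff 96. No gain.

Yes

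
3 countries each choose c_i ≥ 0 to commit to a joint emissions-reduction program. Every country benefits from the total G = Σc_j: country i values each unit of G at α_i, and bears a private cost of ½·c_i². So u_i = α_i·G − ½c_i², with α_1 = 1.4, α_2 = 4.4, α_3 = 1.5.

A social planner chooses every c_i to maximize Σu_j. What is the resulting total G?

21.9

Planner FOC: ∂(Σu_j)/∂c_i = (Σα_j) − c_i = 0, so c_i^SO = Σα_j = 7.3 for every i; G^SO = 21.9.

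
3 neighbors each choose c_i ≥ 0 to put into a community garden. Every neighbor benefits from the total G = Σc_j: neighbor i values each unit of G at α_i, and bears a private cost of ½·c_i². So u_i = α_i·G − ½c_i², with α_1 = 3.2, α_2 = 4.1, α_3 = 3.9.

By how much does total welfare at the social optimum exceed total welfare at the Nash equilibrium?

Neighbor i's FOC: ∂u_i/∂c_i = α_i − c_i = 0, so c_i* = α_i.
NE contributions = (3.2, 4.1, 3.9); G = 11.2.
W^NE = (Σα)·G − ½Σα_i² = 11.2² − ½·42.26 = 104.31.
Planner sets c_i = Σα_j = 11.2 for every i, so G^SO = 3·11.2 = 33.6.
W^SO = (Σα)·G^SO − ½·3·(Σα)² = (3/2)·11.2² = 188.16.
Deadweight loss = W^SO − W^NE = 83.85.

83.85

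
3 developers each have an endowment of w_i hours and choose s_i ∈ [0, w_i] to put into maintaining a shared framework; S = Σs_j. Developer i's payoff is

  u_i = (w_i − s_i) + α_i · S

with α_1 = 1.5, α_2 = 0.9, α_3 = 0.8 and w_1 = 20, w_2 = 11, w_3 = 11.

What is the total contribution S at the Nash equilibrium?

20

∂u_i/∂s_i = α_i − 1, so developer i contributes w_i if α_i > 1, else 0.
α_i > 1 for i ∈ {1}; NE contributions (20, 0, 0), S = 20.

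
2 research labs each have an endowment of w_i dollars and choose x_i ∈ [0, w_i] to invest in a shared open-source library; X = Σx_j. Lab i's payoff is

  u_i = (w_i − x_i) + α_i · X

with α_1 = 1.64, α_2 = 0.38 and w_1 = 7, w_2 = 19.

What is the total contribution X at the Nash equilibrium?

∂u_i/∂x_i = α_i − 1, so lab i contributes w_i if α_i > 1, else 0.
α_i > 1 for i ∈ {1}; NE contributions (7, 0), X = 7.

7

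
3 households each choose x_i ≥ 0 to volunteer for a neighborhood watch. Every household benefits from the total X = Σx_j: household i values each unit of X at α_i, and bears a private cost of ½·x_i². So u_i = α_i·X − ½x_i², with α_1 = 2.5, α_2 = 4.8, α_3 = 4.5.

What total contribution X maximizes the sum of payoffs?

35.4

Planner FOC: ∂(Σu_j)/∂x_i = (Σα_j) − x_i = 0, so x_i^SO = Σα_j = 11.8 for every i; X^SO = 35.4.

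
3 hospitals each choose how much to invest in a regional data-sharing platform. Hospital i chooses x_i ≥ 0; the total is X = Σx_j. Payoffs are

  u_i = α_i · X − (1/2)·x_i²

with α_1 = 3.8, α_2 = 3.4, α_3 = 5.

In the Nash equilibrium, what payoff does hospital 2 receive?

Hospital i's FOC: ∂u_i/∂x_i = α_i − x_i = 0, so x_i* = α_i.
NE contributions = (3.8, 3.4, 5); X = 12.2.
u_2 = α_2·X − ½·(x_2)² = 3.4·12.2 − ½·3.4² = 35.7.

35.7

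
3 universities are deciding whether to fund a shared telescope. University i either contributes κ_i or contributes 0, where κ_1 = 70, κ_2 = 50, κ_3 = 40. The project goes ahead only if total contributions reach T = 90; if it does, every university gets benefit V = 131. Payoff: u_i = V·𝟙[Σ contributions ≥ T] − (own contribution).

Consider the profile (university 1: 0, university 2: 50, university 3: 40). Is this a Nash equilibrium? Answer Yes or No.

Total = 90 ≥ 90: provided.
University 1 (pledges 0, payoff 131): pledging 70 → total 160, payoff 61. No gain.
University 2 (pledges 50, payoff 81): dropping to 0 → total 40, payoff 0. No gain.
University 3 (pledges 40, payoff 91): dropping to 0 → total 50, payoff 0. No gain.

Yes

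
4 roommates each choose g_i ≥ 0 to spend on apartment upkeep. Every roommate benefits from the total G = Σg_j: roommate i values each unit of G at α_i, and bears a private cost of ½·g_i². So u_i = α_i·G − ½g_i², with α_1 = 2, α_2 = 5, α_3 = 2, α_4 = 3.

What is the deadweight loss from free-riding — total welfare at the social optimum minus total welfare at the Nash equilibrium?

Roommate i's FOC: ∂u_i/∂g_i = α_i − g_i = 0, so g_i* = α_i.
NE contributions = (2, 5, 2, 3); G = 12.
W^NE = (Σα)·G − ½Σα_i² = 12² − ½·42 = 123.
Planner sets g_i = Σα_j = 12 for every i, so G^SO = 4·12 = 48.
W^SO = (Σα)·G^SO − ½·4·(Σα)² = (4/2)·12² = 288.
Deadweight loss = W^SO − W^NE = 165.

165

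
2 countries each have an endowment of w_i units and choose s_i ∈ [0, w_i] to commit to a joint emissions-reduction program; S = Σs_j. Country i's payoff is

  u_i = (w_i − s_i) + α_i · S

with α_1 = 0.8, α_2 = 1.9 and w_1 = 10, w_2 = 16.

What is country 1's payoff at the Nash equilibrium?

22.8

∂u_i/∂s_i = α_i − 1, so country i contributes w_i if α_i > 1, else 0.
α_i > 1 for i ∈ {2}; NE contributions (0, 16), S = 16.
u_1 = (10 − 0) + 0.8·16 = 22.8.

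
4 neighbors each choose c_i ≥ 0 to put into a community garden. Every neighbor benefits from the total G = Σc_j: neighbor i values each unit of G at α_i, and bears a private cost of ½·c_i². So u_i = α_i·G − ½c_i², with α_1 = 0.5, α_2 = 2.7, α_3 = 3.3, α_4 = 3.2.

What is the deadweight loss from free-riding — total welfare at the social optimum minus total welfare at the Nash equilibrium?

108.425

Neighbor i's FOC: ∂u_i/∂c_i = α_i − c_i = 0, so c_i* = α_i.
NE contributions = (0.5, 2.7, 3.3, 3.2); G = 9.7.
W^NE = (Σα)·G − ½Σα_i² = 9.7² − ½·28.67 = 79.755.
Planner sets c_i = Σα_j = 9.7 for every i, so G^SO = 4·9.7 = 38.8.
W^SO = (Σα)·G^SO − ½·4·(Σα)² = (4/2)·9.7² = 188.18.
Deadweight loss = W^SO − W^NE = 108.425.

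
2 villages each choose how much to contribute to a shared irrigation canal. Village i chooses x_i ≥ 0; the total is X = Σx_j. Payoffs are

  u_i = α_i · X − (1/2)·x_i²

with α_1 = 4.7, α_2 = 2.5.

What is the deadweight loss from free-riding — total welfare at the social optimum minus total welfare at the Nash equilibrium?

Village i's FOC: ∂u_i/∂x_i = α_i − x_i = 0, so x_i* = α_i.
NE contributions = (4.7, 2.5); X = 7.2.
W^NE = (Σα)·X − ½Σα_i² = 7.2² − ½·28.34 = 37.67.
Planner sets x_i = Σα_j = 7.2 for every i, so X^SO = 2·7.2 = 14.4.
W^SO = (Σα)·X^SO − ½·2·(Σα)² = (2/2)·7.2² = 51.84.
Deadweight loss = W^SO − W^NE = 14.17.

14.17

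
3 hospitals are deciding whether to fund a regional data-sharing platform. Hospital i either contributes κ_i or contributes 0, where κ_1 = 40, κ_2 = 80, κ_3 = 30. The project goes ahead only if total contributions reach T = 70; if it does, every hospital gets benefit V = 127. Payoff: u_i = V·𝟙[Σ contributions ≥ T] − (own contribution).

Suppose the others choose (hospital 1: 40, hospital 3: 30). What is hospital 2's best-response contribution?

0

Others' total = 70 ≥ 70; contributing adds cost 80 for no extra benefit.
Best response: 0.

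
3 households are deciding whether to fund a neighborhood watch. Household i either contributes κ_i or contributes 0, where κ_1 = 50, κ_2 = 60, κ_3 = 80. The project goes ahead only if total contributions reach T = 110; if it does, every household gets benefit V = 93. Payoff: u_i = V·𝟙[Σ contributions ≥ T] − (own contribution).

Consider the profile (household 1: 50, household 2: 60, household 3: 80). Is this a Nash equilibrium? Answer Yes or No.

No

Total = 190 ≥ 110: provided.
Household 1 (pledges 50, payoff 43): dropping to 0 → total 140, payoff 93. Profitable deviation.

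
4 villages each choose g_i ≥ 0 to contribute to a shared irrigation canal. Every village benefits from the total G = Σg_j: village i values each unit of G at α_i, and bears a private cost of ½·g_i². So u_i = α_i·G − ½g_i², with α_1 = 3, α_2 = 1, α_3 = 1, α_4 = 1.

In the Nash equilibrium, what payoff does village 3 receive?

Village i's FOC: ∂u_i/∂g_i = α_i − g_i = 0, so g_i* = α_i.
NE contributions = (3, 1, 1, 1); G = 6.
u_3 = α_3·G − ½·(g_3)² = 1·6 − ½·1² = 5.5.

5.5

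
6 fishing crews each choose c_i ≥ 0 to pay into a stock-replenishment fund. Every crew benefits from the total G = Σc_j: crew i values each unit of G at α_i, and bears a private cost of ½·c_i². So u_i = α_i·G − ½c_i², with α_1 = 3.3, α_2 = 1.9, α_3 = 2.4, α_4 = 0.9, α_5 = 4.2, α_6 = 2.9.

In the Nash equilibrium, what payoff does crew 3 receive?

34.56

Crew i's FOC: ∂u_i/∂c_i = α_i − c_i = 0, so c_i* = α_i.
NE contributions = (3.3, 1.9, 2.4, 0.9, 4.2, 2.9); G = 15.6.
u_3 = α_3·G − ½·(c_3)² = 2.4·15.6 − ½·2.4² = 34.56.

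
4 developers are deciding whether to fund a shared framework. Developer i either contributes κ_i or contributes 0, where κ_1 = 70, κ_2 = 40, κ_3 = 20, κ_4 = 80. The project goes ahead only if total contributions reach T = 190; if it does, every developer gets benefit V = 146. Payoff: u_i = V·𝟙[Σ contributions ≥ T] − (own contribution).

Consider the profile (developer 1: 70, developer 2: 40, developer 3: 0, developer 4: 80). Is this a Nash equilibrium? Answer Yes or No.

Yes

Total = 190 ≥ 190: provided.
Developer 1 (pledges 70, payoff 76): dropping to 0 → total 120, payoff 0. No gain.
Developer 2 (pledges 40, payoff 106): dropping to 0 → total 150, payoff 0. No gain.
Developer 3 (pledges 0, payoff 146): pledging 20 → total 210, payoff 126. No gain.
Developer 4 (pledges 80, payoff 66): dropping to 0 → total 110, payoff 0. No gain.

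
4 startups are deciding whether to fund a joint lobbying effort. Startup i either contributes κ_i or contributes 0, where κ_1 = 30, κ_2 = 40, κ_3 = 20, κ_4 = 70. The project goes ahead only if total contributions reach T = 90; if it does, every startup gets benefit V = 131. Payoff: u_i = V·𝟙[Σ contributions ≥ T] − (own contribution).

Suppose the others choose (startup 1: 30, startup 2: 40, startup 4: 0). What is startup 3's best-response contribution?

Others' total = 70. Contributing 20 brings total to 90 ≥ 90: gain V − κ_3 = 111.
Best response: 20.

20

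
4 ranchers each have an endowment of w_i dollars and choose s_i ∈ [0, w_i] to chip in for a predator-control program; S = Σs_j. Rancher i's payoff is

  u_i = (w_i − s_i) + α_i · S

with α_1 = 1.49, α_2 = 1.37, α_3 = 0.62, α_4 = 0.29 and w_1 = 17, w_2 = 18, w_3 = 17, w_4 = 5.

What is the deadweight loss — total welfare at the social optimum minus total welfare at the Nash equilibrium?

60.94

∂u_i/∂s_i = α_i − 1, so rancher i contributes w_i if α_i > 1, else 0.
α_i > 1 for i ∈ {1, 2}; NE contributions (17, 18, 0, 0), S = 35.
W^NE = Σw_i − S^NE + (Σα_i)·S^NE = 57 + 2.77·35 = 153.95.
Planner: ∂(Σu_j)/∂s_i = Σα_j − 1 = 2.77 > 0, so everyone contributes w_i; S^SO = 57, W^SO = 57 + 2.77·57 = 214.89.
Deadweight loss = 60.94.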